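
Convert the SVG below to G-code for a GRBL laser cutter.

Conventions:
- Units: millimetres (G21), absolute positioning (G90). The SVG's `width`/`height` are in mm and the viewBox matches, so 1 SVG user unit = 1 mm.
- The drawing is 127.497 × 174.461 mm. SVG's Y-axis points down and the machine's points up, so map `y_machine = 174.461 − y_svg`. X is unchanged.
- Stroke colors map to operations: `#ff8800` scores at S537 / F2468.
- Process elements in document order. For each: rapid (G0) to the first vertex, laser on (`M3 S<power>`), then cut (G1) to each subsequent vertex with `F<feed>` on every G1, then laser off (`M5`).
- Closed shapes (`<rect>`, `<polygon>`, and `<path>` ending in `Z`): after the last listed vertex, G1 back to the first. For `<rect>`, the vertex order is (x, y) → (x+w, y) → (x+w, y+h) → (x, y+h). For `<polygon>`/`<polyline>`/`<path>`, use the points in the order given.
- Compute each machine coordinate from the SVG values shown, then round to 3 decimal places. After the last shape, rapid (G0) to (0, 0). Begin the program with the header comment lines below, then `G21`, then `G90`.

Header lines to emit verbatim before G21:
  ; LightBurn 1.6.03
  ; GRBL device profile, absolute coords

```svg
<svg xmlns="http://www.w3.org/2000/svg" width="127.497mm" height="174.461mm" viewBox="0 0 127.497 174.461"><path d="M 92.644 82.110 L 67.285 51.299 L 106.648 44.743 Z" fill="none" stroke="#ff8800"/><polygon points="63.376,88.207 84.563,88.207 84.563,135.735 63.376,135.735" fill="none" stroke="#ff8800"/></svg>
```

; LightBurn 1.6.03
; GRBL device profile, absolute coords
G21
G90
G0 X92.644 Y92.351
M3 S537
G1 X67.285 Y123.162 F2468
G1 X106.648 Y129.718 F2468
G1 X92.644 Y92.351 F2468
M5
G0 X63.376 Y86.254
M3 S537
G1 X84.563 Y86.254 F2468
G1 X84.563 Y38.726 F2468
G1 X63.376 Y38.726 F2468
G1 X63.376 Y86.254 F2468
M5
G0 X0.000 Y0.000

Since the viewBox matches the mm dimensions, user units are millimetres directly. The only transform is the Y-flip y_m = 174.461 − y_svg.

Shape 1 is a regular polygon drawn with `<path>`. Its stroke #ff8800 means score at S537, F2468. After flipping Y the toolpath is (92.644,92.351) → (67.285,123.162) → (106.648,129.718) → (92.644,92.351), returning to the start.

Shape 2 is a rectangle drawn with `<polygon>`. Its stroke #ff8800 means score at S537, F2468. After flipping Y the toolpath is (63.376,86.254) → (84.563,86.254) → (84.563,38.726) → (63.376,38.726) → (63.376,86.254), returning to the start.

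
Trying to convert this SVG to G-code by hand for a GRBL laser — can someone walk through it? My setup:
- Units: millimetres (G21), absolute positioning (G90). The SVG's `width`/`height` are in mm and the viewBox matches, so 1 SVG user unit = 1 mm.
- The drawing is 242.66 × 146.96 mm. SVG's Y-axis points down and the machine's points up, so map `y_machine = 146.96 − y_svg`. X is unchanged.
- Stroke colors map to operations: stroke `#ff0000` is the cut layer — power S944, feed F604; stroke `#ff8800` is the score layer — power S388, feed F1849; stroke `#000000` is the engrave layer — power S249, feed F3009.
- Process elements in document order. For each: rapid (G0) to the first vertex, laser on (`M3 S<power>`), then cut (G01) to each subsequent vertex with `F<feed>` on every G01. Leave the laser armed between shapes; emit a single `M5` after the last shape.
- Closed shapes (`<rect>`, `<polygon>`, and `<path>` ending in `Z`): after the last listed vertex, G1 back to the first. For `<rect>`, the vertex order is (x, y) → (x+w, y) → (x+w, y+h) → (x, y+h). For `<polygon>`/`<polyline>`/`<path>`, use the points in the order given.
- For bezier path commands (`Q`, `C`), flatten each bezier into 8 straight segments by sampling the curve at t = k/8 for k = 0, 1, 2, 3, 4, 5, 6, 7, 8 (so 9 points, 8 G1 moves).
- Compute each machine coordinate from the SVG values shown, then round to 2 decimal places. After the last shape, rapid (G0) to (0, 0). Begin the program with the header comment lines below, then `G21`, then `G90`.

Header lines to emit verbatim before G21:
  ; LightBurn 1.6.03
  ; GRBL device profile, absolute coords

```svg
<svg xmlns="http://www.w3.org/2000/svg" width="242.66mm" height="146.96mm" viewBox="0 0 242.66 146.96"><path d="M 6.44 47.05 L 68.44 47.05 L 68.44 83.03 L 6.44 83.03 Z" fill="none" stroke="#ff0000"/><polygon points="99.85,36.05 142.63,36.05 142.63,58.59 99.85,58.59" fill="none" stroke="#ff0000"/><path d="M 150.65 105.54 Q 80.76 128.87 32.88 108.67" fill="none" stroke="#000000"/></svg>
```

Since the viewBox matches the mm dimensions, user units are millimetres directly. The only transform is the Y-flip y_m = 146.96 − y_svg.

Shape 1 is a rectangle drawn with `<path>`. Its stroke #ff0000 means cut at S944, F604. After flipping Y the toolpath is (6.44,99.91) → (68.44,99.91) → (68.44,63.93) → (6.44,63.93) → (6.44,99.91), returning to the start.

Shape 2 is a rectangle drawn with `<polygon>`. Its stroke #ff0000 means cut at S944, F604. After flipping Y the toolpath is (99.85,110.91) → (142.63,110.91) → (142.63,88.37) → (99.85,88.37) → (99.85,110.91), returning to the start.

Shape 3 is a quadratic bezier drawn with `<path>`. Its stroke #000000 means engrave at S249, F3009. After flipping Y the toolpath is (150.65,41.42) → (133.52,36.27) → (117.08,32.48) → (101.33,30.04) → (86.26,28.97) → (71.89,29.26) → (58.20,30.91) → (45.19,33.92) → (32.88,38.29).

; LightBurn 1.6.03
; GRBL device profile, absolute coords
G21
G90
G0 X6.44 Y99.91
M3 S944
G01 X68.44 Y99.91 F604
G01 X68.44 Y63.93 F604
G01 X6.44 Y63.93 F604
G01 X6.44 Y99.91 F604
G0 X99.85 Y110.91
M3 S944
G01 X142.63 Y110.91 F604
G01 X142.63 Y88.37 F604
G01 X99.85 Y88.37 F604
G01 X99.85 Y110.91 F604
G0 X150.65 Y41.42
M3 S249
G01 X133.52 Y36.27 F3009
G01 X117.08 Y32.48 F3009
G01 X101.33 Y30.04 F3009
G01 X86.26 Y28.97 F3009
G01 X71.89 Y29.26 F3009
G01 X58.20 Y30.91 F3009
G01 X45.19 Y33.92 F3009
G01 X32.88 Y38.29 F3009
M5
G0 X0.00 Y0.00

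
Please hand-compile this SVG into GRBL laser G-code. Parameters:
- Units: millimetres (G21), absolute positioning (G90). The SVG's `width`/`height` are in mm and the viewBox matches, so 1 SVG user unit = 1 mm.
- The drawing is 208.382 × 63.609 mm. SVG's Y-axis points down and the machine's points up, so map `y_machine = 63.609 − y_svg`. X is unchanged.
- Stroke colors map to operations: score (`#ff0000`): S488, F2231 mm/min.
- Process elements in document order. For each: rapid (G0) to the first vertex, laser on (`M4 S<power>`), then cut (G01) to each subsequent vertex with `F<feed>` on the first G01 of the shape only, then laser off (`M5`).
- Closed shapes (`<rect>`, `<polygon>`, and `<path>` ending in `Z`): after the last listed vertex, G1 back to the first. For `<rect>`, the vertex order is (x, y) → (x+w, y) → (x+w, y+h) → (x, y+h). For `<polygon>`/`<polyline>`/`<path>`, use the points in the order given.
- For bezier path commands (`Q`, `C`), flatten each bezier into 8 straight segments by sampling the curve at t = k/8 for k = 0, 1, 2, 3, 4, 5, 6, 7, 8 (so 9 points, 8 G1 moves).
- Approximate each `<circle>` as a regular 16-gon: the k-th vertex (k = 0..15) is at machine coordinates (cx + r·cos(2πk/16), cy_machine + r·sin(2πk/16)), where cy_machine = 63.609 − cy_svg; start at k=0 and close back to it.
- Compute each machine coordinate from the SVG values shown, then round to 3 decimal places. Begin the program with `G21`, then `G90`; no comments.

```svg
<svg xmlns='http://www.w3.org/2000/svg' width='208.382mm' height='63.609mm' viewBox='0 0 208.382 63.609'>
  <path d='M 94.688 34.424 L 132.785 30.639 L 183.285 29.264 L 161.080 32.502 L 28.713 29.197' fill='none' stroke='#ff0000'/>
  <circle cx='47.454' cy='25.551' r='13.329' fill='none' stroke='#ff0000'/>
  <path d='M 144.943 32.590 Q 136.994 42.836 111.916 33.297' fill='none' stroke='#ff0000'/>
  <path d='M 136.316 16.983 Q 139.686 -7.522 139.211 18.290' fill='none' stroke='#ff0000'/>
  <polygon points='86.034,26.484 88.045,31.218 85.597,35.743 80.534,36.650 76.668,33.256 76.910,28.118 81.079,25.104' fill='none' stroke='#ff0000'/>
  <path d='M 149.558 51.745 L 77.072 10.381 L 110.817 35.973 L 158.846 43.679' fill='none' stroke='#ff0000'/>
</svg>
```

G21
G90
G0 X94.688 Y29.185
M4 S488
G01 X132.785 Y32.970 F2231
G01 X183.285 Y34.345
G01 X161.080 Y31.107
G01 X28.713 Y34.412
M5
G0 X60.783 Y38.058
M4 S488
G01 X59.768 Y43.159 F2231
G01 X56.879 Y47.483
G01 X52.555 Y50.372
G01 X47.454 Y51.387
G01 X42.353 Y50.372
G01 X38.029 Y47.483
G01 X35.140 Y43.159
G01 X34.125 Y38.058
G01 X35.140 Y32.957
G01 X38.029 Y28.633
G01 X42.353 Y25.744
G01 X47.454 Y24.729
G01 X52.555 Y25.744
G01 X56.879 Y28.633
G01 X59.768 Y32.957
G01 X60.783 Y38.058
M5
G0 X144.943 Y31.019
M4 S488
G01 X142.688 Y28.767 F2231
G01 X139.898 Y27.133
G01 X136.572 Y26.117
G01 X132.712 Y25.719
G01 X128.316 Y25.940
G01 X123.384 Y26.779
G01 X117.918 Y28.236
G01 X111.916 Y30.312
M5
G0 X136.316 Y46.626
M4 S488
G01 X137.098 Y51.966 F2231
G01 X137.761 Y55.734
G01 X138.303 Y57.929
G01 X138.725 Y58.552
G01 X139.027 Y57.602
G01 X139.208 Y55.080
G01 X139.270 Y50.986
G01 X139.211 Y45.319
M5
G0 X86.034 Y37.125
M4 S488
G01 X88.045 Y32.391 F2231
G01 X85.597 Y27.866
G01 X80.534 Y26.959
G01 X76.668 Y30.353
G01 X76.910 Y35.491
G01 X81.079 Y38.505
G01 X86.034 Y37.125
M5
G0 X149.558 Y11.864
M4 S488
G01 X77.072 Y53.228 F2231
G01 X110.817 Y27.636
G01 X158.846 Y19.930
M5

1 u = 1 mm; y_m = 63.609 − y.

[1] `<path>` open polyline, #ff0000→score S488 F2231: (94.688,29.185) → (132.785,32.970) → (183.285,34.345) → (161.080,31.107) → (28.713,34.412)

[2] `<circle>` circle, #ff0000→score S488 F2231: (60.783,38.058) → (59.768,43.159) → (56.879,47.483) → (52.555,50.372) → (47.454,51.387) → (42.353,50.372) → (38.029,47.483) → (35.140,43.159) → (34.125,38.058) → (35.140,32.957) → (38.029,28.633) → (42.353,25.744) → (47.454,24.729) → (52.555,25.744) → (56.879,28.633) → (59.768,32.957) → (60.783,38.058) (closed)

[3] `<path>` quadratic bezier, #ff0000→score S488 F2231: (144.943,31.019) → (142.688,28.767) → (139.898,27.133) → (136.572,26.117) → (132.712,25.719) → (128.316,25.940) → (123.384,26.779) → (117.918,28.236) → (111.916,30.312)

[4] `<path>` quadratic bezier, #ff0000→score S488 F2231: (136.316,46.626) → (137.098,51.966) → (137.761,55.734) → (138.303,57.929) → (138.725,58.552) → (139.027,57.602) → (139.208,55.080) → (139.270,50.986) → (139.211,45.319)

[5] `<polygon>` regular polygon, #ff0000→score S488 F2231: (86.034,37.125) → (88.045,32.391) → (85.597,27.866) → (80.534,26.959) → (76.668,30.353) → (76.910,35.491) → (81.079,38.505) → (86.034,37.125) (closed)

[6] `<path>` open polyline, #ff0000→score S488 F2231: (149.558,11.864) → (77.072,53.228) → (110.817,27.636) → (158.846,19.930)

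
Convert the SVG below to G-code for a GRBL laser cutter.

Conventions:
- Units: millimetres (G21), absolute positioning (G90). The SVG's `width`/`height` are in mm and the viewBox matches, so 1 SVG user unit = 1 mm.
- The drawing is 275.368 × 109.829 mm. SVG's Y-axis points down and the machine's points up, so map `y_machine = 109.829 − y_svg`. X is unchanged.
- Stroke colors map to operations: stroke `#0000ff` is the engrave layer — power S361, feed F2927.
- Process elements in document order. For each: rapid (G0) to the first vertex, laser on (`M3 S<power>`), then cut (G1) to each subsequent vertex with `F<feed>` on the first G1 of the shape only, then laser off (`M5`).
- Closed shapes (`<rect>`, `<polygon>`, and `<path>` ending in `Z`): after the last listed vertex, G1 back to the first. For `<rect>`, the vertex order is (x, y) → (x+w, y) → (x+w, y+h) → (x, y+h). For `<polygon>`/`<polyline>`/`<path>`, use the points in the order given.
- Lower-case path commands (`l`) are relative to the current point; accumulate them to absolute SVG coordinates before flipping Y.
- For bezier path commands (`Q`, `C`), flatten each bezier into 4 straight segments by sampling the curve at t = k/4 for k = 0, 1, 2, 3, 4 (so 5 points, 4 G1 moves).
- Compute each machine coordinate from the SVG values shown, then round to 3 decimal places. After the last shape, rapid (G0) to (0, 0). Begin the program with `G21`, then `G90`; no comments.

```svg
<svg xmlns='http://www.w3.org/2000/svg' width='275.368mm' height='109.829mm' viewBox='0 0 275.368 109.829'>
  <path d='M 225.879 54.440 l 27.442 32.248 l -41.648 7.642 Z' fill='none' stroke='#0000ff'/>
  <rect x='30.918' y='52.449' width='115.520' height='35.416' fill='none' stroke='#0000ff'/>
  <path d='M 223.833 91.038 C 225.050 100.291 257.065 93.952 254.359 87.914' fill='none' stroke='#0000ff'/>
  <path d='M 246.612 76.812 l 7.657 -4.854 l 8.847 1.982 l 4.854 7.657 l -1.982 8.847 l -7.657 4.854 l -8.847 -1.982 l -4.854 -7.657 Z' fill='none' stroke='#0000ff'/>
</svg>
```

viewBox `0 0 275.368 109.829` with mm width/height → 1 unit = 1 mm. Flip: y_m = 109.829 − y_svg.

**Shape 1** — `<path>` regular polygon, stroke `#0000ff` → engrave (S361, F2927). Machine vertices: (225.879,55.389) → (253.321,23.141) → (211.673,15.499) → (225.879,55.389). Closed: final G1 returns to the first vertex.

**Shape 2** — `<rect>` rectangle, stroke `#0000ff` → engrave (S361, F2927). Machine vertices: (30.918,57.380) → (146.438,57.380) → (146.438,21.964) → (30.918,21.964) → (30.918,57.380). Closed: final G1 returns to the first vertex.

**Shape 3** — `<path>` cubic bezier, stroke `#0000ff` → engrave (S361, F2927). Control points (SVG): P0=(223.833,91.038), P1=(225.050,100.291), P2=(257.065,93.952), P3=(254.359,87.914); sampled at t=k/4. Machine vertices: (223.833,18.791) → (229.497,14.526) → (240.567,14.619) → (250.902,17.578) → (254.359,21.915). Open path.

**Shape 4** — `<path>` regular polygon, stroke `#0000ff` → engrave (S361, F2927). Machine vertices: (246.612,33.017) → (254.269,37.871) → (263.116,35.889) → (267.970,28.232) → (265.988,19.385) → (258.331,14.531) → (249.484,16.513) → (244.630,24.170) → (246.612,33.017). Closed: final G1 returns to the first vertex.

G21
G90
G0 X225.879 Y55.389
M3 S361
G1 X253.321 Y23.141 F2927
G1 X211.673 Y15.499
G1 X225.879 Y55.389
M5
G0 X30.918 Y57.380
M3 S361
G1 X146.438 Y57.380 F2927
G1 X146.438 Y21.964
G1 X30.918 Y21.964
G1 X30.918 Y57.380
M5
G0 X223.833 Y18.791
M3 S361
G1 X229.497 Y14.526 F2927
G1 X240.567 Y14.619
G1 X250.902 Y17.578
G1 X254.359 Y21.915
M5
G0 X246.612 Y33.017
M3 S361
G1 X254.269 Y37.871 F2927
G1 X263.116 Y35.889
G1 X267.970 Y28.232
G1 X265.988 Y19.385
G1 X258.331 Y14.531
G1 X249.484 Y16.513
G1 X244.630 Y24.170
G1 X246.612 Y33.017
M5
G0 X0.000 Y0.000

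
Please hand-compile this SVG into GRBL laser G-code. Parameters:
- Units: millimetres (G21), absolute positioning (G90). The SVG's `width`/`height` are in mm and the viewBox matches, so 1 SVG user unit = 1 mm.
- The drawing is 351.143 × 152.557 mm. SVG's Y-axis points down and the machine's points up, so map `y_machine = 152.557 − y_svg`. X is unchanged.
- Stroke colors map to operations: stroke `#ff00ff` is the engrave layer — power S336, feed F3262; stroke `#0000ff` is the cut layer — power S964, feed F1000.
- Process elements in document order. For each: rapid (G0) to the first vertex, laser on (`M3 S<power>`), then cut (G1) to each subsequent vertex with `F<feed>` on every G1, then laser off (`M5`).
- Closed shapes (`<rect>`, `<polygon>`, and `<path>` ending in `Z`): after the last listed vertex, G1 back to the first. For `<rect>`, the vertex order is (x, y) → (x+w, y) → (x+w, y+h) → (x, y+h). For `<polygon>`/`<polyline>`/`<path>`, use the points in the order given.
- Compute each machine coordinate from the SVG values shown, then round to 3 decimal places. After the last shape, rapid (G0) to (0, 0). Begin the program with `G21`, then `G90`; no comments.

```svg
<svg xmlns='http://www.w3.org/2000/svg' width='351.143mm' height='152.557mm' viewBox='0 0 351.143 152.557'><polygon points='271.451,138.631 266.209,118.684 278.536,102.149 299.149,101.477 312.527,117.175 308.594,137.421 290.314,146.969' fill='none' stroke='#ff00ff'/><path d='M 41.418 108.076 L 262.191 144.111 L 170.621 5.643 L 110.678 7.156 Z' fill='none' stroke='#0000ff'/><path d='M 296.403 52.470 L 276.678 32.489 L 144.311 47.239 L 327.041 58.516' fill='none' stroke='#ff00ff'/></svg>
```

Since the viewBox matches the mm dimensions, user units are millimetres directly. The only transform is the Y-flip y_m = 152.557 − y_svg.

Shape 1 is a regular polygon drawn with `<polygon>`. Its stroke #ff00ff means engrave at S336, F3262. After flipping Y the toolpath is (271.451,13.926) → (266.209,33.873) → (278.536,50.408) → (299.149,51.080) → (312.527,35.382) → (308.594,15.136) → (290.314,5.588) → (271.451,13.926), returning to the start.

Shape 2 is a closed polygon drawn with `<path>`. Its stroke #0000ff means cut at S964, F1000. After flipping Y the toolpath is (41.418,44.481) → (262.191,8.446) → (170.621,146.914) → (110.678,145.401) → (41.418,44.481), returning to the start.

Shape 3 is a open polyline drawn with `<path>`. Its stroke #ff00ff means engrave at S336, F3262. After flipping Y the toolpath is (296.403,100.087) → (276.678,120.068) → (144.311,105.318) → (327.041,94.041).

G21
G90
G0 X271.451 Y13.926
M3 S336
G1 X266.209 Y33.873 F3262
G1 X278.536 Y50.408 F3262
G1 X299.149 Y51.080 F3262
G1 X312.527 Y35.382 F3262
G1 X308.594 Y15.136 F3262
G1 X290.314 Y5.588 F3262
G1 X271.451 Y13.926 F3262
M5
G0 X41.418 Y44.481
M3 S964
G1 X262.191 Y8.446 F1000
G1 X170.621 Y146.914 F1000
G1 X110.678 Y145.401 F1000
G1 X41.418 Y44.481 F1000
M5
G0 X296.403 Y100.087
M3 S336
G1 X276.678 Y120.068 F3262
G1 X144.311 Y105.318 F3262
G1 X327.041 Y94.041 F3262
M5
G0 X0.000 Y0.000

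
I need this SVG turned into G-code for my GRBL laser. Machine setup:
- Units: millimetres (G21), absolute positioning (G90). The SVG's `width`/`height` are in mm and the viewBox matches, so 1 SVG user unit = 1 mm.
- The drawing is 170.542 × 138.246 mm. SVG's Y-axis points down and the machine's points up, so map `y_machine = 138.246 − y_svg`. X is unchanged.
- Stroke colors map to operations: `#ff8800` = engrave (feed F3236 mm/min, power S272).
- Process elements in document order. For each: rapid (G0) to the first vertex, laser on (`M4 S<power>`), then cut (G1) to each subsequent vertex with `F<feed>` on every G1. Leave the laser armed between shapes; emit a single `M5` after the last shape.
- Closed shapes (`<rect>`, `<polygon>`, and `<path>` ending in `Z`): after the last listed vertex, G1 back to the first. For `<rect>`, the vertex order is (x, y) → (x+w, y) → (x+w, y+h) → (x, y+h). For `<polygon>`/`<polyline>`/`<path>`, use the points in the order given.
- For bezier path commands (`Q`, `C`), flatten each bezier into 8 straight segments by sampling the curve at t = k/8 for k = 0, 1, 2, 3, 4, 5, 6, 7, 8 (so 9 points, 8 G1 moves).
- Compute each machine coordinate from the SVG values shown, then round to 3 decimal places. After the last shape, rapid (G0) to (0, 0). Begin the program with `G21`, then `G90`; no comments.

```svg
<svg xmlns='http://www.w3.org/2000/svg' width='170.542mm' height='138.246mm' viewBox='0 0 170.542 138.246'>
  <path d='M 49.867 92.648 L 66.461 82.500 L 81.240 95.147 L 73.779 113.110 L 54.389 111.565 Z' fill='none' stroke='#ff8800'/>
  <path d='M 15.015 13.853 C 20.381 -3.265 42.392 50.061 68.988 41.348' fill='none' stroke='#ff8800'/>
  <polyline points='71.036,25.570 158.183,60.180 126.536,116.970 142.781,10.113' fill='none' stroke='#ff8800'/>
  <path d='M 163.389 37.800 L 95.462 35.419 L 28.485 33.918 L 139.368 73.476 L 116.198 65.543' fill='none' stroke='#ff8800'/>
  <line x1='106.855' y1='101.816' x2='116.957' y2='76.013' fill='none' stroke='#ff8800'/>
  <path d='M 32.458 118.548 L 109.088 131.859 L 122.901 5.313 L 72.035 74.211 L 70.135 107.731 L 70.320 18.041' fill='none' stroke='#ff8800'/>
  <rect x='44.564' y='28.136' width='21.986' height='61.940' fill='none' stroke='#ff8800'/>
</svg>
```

G21
G90
G0 X49.867 Y45.598
M4 S272
G1 X66.461 Y55.746 F3236
G1 X81.240 Y43.099 F3236
G1 X73.779 Y25.136 F3236
G1 X54.389 Y26.681 F3236
G1 X49.867 Y45.598 F3236
G0 X15.015 Y124.393
M4 S272
G1 X17.784 Y127.769 F3236
G1 X21.972 Y126.093 F3236
G1 X27.438 Y120.919 F3236
G1 X34.040 Y113.797 F3236
G1 X41.638 Y106.282 F3236
G1 X50.089 Y99.926 F3236
G1 X59.253 Y96.280 F3236
G1 X68.988 Y96.898 F3236
G0 X71.036 Y112.676
M4 S272
G1 X158.183 Y78.066 F3236
G1 X126.536 Y21.276 F3236
G1 X142.781 Y128.133 F3236
G0 X163.389 Y100.446
M4 S272
G1 X95.462 Y102.827 F3236
G1 X28.485 Y104.328 F3236
G1 X139.368 Y64.770 F3236
G1 X116.198 Y72.703 F3236
G0 X106.855 Y36.430
M4 S272
G1 X116.957 Y62.233 F3236
G0 X32.458 Y19.698
M4 S272
G1 X109.088 Y6.387 F3236
G1 X122.901 Y132.933 F3236
G1 X72.035 Y64.035 F3236
G1 X70.135 Y30.515 F3236
G1 X70.320 Y120.205 F3236
G0 X44.564 Y110.110
M4 S272
G1 X66.550 Y110.110 F3236
G1 X66.550 Y48.170 F3236
G1 X44.564 Y48.170 F3236
G1 X44.564 Y110.110 F3236
M5
G0 X0.000 Y0.000

viewBox `0 0 170.542 138.246` with mm width/height → 1 unit = 1 mm. Flip: y_m = 138.246 − y_svg.

**Shape 1** — `<path>` regular polygon, stroke `#ff8800` → engrave (S272, F3236). Machine vertices: (49.867,45.598) → (66.461,55.746) → (81.240,43.099) → (73.779,25.136) → (54.389,26.681) → (49.867,45.598). Closed: final G1 returns to the first vertex.

**Shape 2** — `<path>` cubic bezier, stroke `#ff8800` → engrave (S272, F3236). Control points (SVG): P0=(15.015,13.853), P1=(20.381,-3.265), P2=(42.392,50.061), P3=(68.988,41.348); sampled at t=k/8. Machine vertices: (15.015,124.393) → (17.784,127.769) → (21.972,126.093) → (27.438,120.919) → (34.040,113.797) → (41.638,106.282) → (50.089,99.926) → (59.253,96.280) → (68.988,96.898). Open path.

**Shape 3** — `<polyline>` open polyline, stroke `#ff8800` → engrave (S272, F3236). Machine vertices: (71.036,112.676) → (158.183,78.066) → (126.536,21.276) → (142.781,128.133). Open path.

**Shape 4** — `<path>` open polyline, stroke `#ff8800` → engrave (S272, F3236). Machine vertices: (163.389,100.446) → (95.462,102.827) → (28.485,104.328) → (139.368,64.770) → (116.198,72.703). Open path.

**Shape 5** — `<line>` line segment, stroke `#ff8800` → engrave (S272, F3236). Machine vertices: (106.855,36.430) → (116.957,62.233). Open path.

**Shape 6** — `<path>` open polyline, stroke `#ff8800` → engrave (S272, F3236). Machine vertices: (32.458,19.698) → (109.088,6.387) → (122.901,132.933) → (72.035,64.035) → (70.135,30.515) → (70.320,120.205). Open path.

**Shape 7** — `<rect>` rectangle, stroke `#ff8800` → engrave (S272, F3236). Machine vertices: (44.564,110.110) → (66.550,110.110) → (66.550,48.170) → (44.564,48.170) → (44.564,110.110). Closed: final G1 returns to the first vertex.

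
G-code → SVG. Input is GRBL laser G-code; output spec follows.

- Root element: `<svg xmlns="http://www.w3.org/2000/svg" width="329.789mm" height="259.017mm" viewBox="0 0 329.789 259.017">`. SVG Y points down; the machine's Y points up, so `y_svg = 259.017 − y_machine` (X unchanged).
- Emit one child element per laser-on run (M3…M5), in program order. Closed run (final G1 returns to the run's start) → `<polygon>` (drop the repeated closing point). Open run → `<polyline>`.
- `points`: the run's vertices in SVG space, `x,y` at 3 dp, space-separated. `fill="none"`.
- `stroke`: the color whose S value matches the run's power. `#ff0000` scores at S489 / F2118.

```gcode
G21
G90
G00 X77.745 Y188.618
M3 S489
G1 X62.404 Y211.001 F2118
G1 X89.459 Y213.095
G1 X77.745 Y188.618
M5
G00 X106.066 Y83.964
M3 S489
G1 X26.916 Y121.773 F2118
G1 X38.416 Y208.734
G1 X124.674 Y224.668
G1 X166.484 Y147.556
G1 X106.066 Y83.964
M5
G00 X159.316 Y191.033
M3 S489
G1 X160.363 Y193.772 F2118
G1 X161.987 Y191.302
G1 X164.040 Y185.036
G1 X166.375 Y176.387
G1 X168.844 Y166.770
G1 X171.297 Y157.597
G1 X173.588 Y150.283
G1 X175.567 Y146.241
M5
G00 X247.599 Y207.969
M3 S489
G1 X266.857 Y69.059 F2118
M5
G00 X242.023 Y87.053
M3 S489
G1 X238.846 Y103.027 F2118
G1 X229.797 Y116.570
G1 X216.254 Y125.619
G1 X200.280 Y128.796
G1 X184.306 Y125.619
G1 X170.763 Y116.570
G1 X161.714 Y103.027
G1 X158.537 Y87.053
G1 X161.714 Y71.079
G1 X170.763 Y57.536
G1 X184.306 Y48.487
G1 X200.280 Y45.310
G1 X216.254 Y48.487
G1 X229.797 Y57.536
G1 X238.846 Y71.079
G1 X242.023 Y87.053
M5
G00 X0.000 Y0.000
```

<svg xmlns="http://www.w3.org/2000/svg" width="329.789mm" height="259.017mm" viewBox="0 0 329.789 259.017">
  <polygon points="77.745,70.399 62.404,48.016 89.459,45.922" fill="none" stroke="#ff0000"/>
  <polygon points="106.066,175.053 26.916,137.244 38.416,50.283 124.674,34.349 166.484,111.461" fill="none" stroke="#ff0000"/>
  <polyline points="159.316,67.984 160.363,65.245 161.987,67.715 164.040,73.981 166.375,82.630 168.844,92.247 171.297,101.420 173.588,108.734 175.567,112.776" fill="none" stroke="#ff0000"/>
  <polyline points="247.599,51.048 266.857,189.958" fill="none" stroke="#ff0000"/>
  <polygon points="242.023,171.964 238.846,155.990 229.797,142.447 216.254,133.398 200.280,130.221 184.306,133.398 170.763,142.447 161.714,155.990 158.537,171.964 161.714,187.938 170.763,201.481 184.306,210.530 200.280,213.707 216.254,210.530 229.797,201.481 238.846,187.938" fill="none" stroke="#ff0000"/>
</svg>

Machine Y-up, SVG Y-down with viewBox height 259.017, so y_svg = 259.017 − y_machine; X carries over. Every run uses S489, so all elements get stroke `#ff0000` (score).

Run 1: The run returns to its start, so emit a `<polygon>` with points (Y-flipped): 77.745,70.399 62.404,48.016 89.459,45.922.

Run 2: The run returns to its start, so emit a `<polygon>` with points (Y-flipped): 106.066,175.053 26.916,137.244 38.416,50.283 124.674,34.349 166.484,111.461.

Run 3: The run is open, so emit a `<polyline>` with points (Y-flipped): 159.316,67.984 160.363,65.245 161.987,67.715 164.040,73.981 166.375,82.630 168.844,92.247 171.297,101.420 173.588,108.734 175.567,112.776.

Run 4: The run is open, so emit a `<polyline>` with points (Y-flipped): 247.599,51.048 266.857,189.958.

Run 5: The run returns to its start, so emit a `<polygon>` with points (Y-flipped): 242.023,171.964 238.846,155.990 229.797,142.447 216.254,133.398 200.280,130.221 184.306,133.398 170.763,142.447 161.714,155.990 158.537,171.964 161.714,187.938 170.763,201.481 184.306,210.530 200.280,213.707 216.254,210.530 229.797,201.481 238.846,187.938.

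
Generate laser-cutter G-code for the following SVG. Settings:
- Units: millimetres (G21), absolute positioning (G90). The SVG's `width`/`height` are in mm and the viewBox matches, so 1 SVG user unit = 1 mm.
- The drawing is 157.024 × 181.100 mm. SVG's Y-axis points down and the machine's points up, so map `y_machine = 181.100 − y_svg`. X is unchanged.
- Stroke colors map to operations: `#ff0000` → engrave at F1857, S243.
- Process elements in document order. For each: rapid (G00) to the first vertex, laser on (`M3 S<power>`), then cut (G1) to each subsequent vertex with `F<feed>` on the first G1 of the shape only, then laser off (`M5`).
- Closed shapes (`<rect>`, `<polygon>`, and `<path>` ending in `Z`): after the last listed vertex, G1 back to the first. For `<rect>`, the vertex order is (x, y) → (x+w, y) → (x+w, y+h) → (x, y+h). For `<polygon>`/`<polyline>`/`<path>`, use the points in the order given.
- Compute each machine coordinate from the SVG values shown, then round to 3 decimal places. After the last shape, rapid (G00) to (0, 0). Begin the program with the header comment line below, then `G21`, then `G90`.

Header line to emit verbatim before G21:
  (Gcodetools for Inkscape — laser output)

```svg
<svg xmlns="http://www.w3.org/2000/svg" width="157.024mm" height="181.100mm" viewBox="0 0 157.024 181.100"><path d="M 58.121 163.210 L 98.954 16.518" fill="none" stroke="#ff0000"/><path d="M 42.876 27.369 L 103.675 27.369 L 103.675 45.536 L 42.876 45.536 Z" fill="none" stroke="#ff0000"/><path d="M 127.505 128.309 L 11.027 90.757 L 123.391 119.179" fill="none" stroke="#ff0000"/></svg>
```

(Gcodetools for Inkscape — laser output)
G21
G90
G00 X58.121 Y17.890
M3 S243
G1 X98.954 Y164.582 F1857
M5
G00 X42.876 Y153.731
M3 S243
G1 X103.675 Y153.731 F1857
G1 X103.675 Y135.564
G1 X42.876 Y135.564
G1 X42.876 Y153.731
M5
G00 X127.505 Y52.791
M3 S243
G1 X11.027 Y90.343 F1857
G1 X123.391 Y61.921
M5
G00 X0.000 Y0.000

1 u = 1 mm; y_m = 181.100 − y.

[1] `<path>` line segment, #ff0000→engrave S243 F1857: (58.121,17.890) → (98.954,164.582)

[2] `<path>` rectangle, #ff0000→engrave S243 F1857: (42.876,153.731) → (103.675,153.731) → (103.675,135.564) → (42.876,135.564) → (42.876,153.731) (closed)

[3] `<path>` open polyline, #ff0000→engrave S243 F1857: (127.505,52.791) → (11.027,90.343) → (123.391,61.921)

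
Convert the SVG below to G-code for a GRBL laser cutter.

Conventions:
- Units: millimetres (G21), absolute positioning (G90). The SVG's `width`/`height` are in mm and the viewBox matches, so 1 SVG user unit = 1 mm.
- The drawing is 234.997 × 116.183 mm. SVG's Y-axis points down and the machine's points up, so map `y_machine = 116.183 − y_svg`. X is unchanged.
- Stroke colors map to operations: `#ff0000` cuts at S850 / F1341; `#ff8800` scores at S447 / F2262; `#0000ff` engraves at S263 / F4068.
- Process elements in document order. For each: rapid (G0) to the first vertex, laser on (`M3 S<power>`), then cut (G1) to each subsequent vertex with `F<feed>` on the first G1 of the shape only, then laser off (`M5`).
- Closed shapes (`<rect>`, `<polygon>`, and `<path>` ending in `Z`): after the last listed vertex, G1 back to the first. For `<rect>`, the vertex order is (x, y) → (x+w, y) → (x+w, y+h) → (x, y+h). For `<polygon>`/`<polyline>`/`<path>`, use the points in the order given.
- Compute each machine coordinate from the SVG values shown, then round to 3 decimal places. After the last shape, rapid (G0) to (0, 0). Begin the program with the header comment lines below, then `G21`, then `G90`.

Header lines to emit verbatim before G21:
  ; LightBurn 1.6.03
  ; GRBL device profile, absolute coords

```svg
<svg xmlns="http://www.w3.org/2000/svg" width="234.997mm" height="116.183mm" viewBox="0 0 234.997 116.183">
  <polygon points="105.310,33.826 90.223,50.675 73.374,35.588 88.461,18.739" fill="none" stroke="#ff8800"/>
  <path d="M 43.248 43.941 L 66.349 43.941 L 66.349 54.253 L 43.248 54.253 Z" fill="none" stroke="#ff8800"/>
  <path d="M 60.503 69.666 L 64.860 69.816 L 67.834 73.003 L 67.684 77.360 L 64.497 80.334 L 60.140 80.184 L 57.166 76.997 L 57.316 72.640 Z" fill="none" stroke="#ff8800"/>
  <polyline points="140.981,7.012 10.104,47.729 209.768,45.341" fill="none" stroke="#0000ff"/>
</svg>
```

; LightBurn 1.6.03
; GRBL device profile, absolute coords
G21
G90
G0 X105.310 Y82.357
M3 S447
G1 X90.223 Y65.508 F2262
G1 X73.374 Y80.595
G1 X88.461 Y97.444
G1 X105.310 Y82.357
M5
G0 X43.248 Y72.242
M3 S447
G1 X66.349 Y72.242 F2262
G1 X66.349 Y61.930
G1 X43.248 Y61.930
G1 X43.248 Y72.242
M5
G0 X60.503 Y46.517
M3 S447
G1 X64.860 Y46.367 F2262
G1 X67.834 Y43.180
G1 X67.684 Y38.823
G1 X64.497 Y35.849
G1 X60.140 Y35.999
G1 X57.166 Y39.186
G1 X57.316 Y43.543
G1 X60.503 Y46.517
M5
G0 X140.981 Y109.171
M3 S263
G1 X10.104 Y68.454 F4068
G1 X209.768 Y70.842
M5
G0 X0.000 Y0.000

Since the viewBox matches the mm dimensions, user units are millimetres directly. The only transform is the Y-flip y_m = 116.183 − y_svg.

Shape 1 is a regular polygon drawn with `<polygon>`. Its stroke #ff8800 means score at S447, F2262. After flipping Y the toolpath is (105.310,82.357) → (90.223,65.508) → (73.374,80.595) → (88.461,97.444) → (105.310,82.357), returning to the start.

Shape 2 is a rectangle drawn with `<path>`. Its stroke #ff8800 means score at S447, F2262. After flipping Y the toolpath is (43.248,72.242) → (66.349,72.242) → (66.349,61.930) → (43.248,61.930) → (43.248,72.242), returning to the start.

Shape 3 is a regular polygon drawn with `<path>`. Its stroke #ff8800 means score at S447, F2262. After flipping Y the toolpath is (60.503,46.517) → (64.860,46.367) → (67.834,43.180) → (67.684,38.823) → (64.497,35.849) → (60.140,35.999) → (57.166,39.186) → (57.316,43.543) → (60.503,46.517), returning to the start.

Shape 4 is a open polyline drawn with `<polyline>`. Its stroke #0000ff means engrave at S263, F4068. After flipping Y the toolpath is (140.981,109.171) → (10.104,68.454) → (209.768,70.842).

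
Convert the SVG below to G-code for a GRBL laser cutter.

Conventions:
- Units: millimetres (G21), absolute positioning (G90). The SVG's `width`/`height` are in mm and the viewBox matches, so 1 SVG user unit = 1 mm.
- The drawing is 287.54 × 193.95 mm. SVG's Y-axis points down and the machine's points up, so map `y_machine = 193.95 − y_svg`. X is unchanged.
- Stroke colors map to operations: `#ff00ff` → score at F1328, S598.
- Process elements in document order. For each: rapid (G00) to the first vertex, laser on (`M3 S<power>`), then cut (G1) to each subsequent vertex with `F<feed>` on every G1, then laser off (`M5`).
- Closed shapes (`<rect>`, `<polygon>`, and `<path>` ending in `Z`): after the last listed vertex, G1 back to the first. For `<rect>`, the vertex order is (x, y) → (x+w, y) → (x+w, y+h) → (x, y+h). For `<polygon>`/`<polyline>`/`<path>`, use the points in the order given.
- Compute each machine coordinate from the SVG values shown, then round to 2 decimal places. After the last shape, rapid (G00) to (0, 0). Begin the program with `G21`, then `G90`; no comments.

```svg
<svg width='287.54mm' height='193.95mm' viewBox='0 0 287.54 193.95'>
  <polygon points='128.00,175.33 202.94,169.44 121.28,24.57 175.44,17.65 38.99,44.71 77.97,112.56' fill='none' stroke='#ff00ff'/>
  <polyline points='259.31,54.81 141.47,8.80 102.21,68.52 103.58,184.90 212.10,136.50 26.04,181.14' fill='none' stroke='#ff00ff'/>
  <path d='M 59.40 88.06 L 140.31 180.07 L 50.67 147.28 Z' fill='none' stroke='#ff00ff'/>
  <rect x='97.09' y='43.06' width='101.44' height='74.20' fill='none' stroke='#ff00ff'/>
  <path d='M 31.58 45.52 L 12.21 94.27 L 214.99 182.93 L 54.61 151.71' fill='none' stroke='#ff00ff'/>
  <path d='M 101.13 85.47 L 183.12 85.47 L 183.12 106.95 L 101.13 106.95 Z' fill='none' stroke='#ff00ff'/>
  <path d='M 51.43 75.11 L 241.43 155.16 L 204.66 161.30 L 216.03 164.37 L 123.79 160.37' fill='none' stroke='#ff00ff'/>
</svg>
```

viewBox `0 0 287.54 193.95` with mm width/height → 1 unit = 1 mm. Flip: y_m = 193.95 − y_svg.

**Shape 1** — `<polygon>` closed polygon, stroke `#ff00ff` → score (S598, F1328). Machine vertices: (128.00,18.62) → (202.94,24.51) → (121.28,169.38) → (175.44,176.30) → (38.99,149.24) → (77.97,81.39) → (128.00,18.62). Closed: final G1 returns to the first vertex.

**Shape 2** — `<polyline>` open polyline, stroke `#ff00ff` → score (S598, F1328). Machine vertices: (259.31,139.14) → (141.47,185.15) → (102.21,125.43) → (103.58,9.05) → (212.10,57.45) → (26.04,12.81). Open path.

**Shape 3** — `<path>` closed polygon, stroke `#ff00ff` → score (S598, F1328). Machine vertices: (59.40,105.89) → (140.31,13.88) → (50.67,46.67) → (59.40,105.89). Closed: final G1 returns to the first vertex.

**Shape 4** — `<rect>` rectangle, stroke `#ff00ff` → score (S598, F1328). Machine vertices: (97.09,150.89) → (198.53,150.89) → (198.53,76.69) → (97.09,76.69) → (97.09,150.89). Closed: final G1 returns to the first vertex.

**Shape 5** — `<path>` open polyline, stroke `#ff00ff` → score (S598, F1328). Machine vertices: (31.58,148.43) → (12.21,99.68) → (214.99,11.02) → (54.61,42.24). Open path.

**Shape 6** — `<path>` rectangle, stroke `#ff00ff` → score (S598, F1328). Machine vertices: (101.13,108.48) → (183.12,108.48) → (183.12,87.00) → (101.13,87.00) → (101.13,108.48). Closed: final G1 returns to the first vertex.

**Shape 7** — `<path>` open polyline, stroke `#ff00ff` → score (S598, F1328). Machine vertices: (51.43,118.84) → (241.43,38.79) → (204.66,32.65) → (216.03,29.58) → (123.79,33.58). Open path.

G21
G90
G00 X128.00 Y18.62
M3 S598
G1 X202.94 Y24.51 F1328
G1 X121.28 Y169.38 F1328
G1 X175.44 Y176.30 F1328
G1 X38.99 Y149.24 F1328
G1 X77.97 Y81.39 F1328
G1 X128.00 Y18.62 F1328
M5
G00 X259.31 Y139.14
M3 S598
G1 X141.47 Y185.15 F1328
G1 X102.21 Y125.43 F1328
G1 X103.58 Y9.05 F1328
G1 X212.10 Y57.45 F1328
G1 X26.04 Y12.81 F1328
M5
G00 X59.40 Y105.89
M3 S598
G1 X140.31 Y13.88 F1328
G1 X50.67 Y46.67 F1328
G1 X59.40 Y105.89 F1328
M5
G00 X97.09 Y150.89
M3 S598
G1 X198.53 Y150.89 F1328
G1 X198.53 Y76.69 F1328
G1 X97.09 Y76.69 F1328
G1 X97.09 Y150.89 F1328
M5
G00 X31.58 Y148.43
M3 S598
G1 X12.21 Y99.68 F1328
G1 X214.99 Y11.02 F1328
G1 X54.61 Y42.24 F1328
M5
G00 X101.13 Y108.48
M3 S598
G1 X183.12 Y108.48 F1328
G1 X183.12 Y87.00 F1328
G1 X101.13 Y87.00 F1328
G1 X101.13 Y108.48 F1328
M5
G00 X51.43 Y118.84
M3 S598
G1 X241.43 Y38.79 F1328
G1 X204.66 Y32.65 F1328
G1 X216.03 Y29.58 F1328
G1 X123.79 Y33.58 F1328
M5
G00 X0.00 Y0.00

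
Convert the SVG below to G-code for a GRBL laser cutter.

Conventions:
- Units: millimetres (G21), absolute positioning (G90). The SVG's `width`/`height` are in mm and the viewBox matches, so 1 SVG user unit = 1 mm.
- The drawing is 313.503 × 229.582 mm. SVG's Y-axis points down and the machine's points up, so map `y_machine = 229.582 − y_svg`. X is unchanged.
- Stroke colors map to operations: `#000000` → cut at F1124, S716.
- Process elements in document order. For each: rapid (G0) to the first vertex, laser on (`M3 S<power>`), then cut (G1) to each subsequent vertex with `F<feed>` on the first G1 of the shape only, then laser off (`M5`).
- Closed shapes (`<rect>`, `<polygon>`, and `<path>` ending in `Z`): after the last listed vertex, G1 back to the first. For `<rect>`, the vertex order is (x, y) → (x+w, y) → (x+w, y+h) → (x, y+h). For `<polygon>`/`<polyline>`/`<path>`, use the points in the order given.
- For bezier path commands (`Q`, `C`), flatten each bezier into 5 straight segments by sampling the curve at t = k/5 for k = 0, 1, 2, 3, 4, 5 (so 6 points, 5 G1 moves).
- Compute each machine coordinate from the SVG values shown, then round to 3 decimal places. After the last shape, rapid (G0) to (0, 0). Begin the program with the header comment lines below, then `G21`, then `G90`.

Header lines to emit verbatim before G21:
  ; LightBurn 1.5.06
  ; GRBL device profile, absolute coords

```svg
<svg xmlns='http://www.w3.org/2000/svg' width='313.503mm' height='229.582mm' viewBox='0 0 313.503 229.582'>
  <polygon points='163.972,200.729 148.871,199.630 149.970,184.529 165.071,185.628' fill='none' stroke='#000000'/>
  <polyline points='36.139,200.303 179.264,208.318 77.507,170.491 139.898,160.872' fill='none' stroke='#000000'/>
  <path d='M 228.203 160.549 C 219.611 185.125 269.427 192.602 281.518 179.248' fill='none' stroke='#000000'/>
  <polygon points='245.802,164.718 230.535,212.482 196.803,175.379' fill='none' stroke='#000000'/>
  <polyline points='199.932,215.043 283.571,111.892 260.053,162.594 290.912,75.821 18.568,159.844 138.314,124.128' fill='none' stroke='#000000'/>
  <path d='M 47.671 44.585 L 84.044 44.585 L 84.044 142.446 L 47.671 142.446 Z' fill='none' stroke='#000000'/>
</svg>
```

; LightBurn 1.5.06
; GRBL device profile, absolute coords
G21
G90
G0 X163.972 Y28.853
M3 S716
G1 X148.871 Y29.952 F1124
G1 X149.970 Y45.053
G1 X165.071 Y43.954
G1 X163.972 Y28.853
M5
G0 X36.139 Y29.279
M3 S716
G1 X179.264 Y21.264 F1124
G1 X77.507 Y59.091
G1 X139.898 Y68.710
M5
G0 X228.203 Y69.033
M3 S716
G1 X229.288 Y56.369 F1124
G1 X239.776 Y47.988
G1 X255.053 Y44.069
G1 X270.505 Y44.791
G1 X281.518 Y50.334
M5
G0 X245.802 Y64.864
M3 S716
G1 X230.535 Y17.100 F1124
G1 X196.803 Y54.203
G1 X245.802 Y64.864
M5
G0 X199.932 Y14.539
M3 S716
G1 X283.571 Y117.690 F1124
G1 X260.053 Y66.988
G1 X290.912 Y153.761
G1 X18.568 Y69.738
G1 X138.314 Y105.454
M5
G0 X47.671 Y184.997
M3 S716
G1 X84.044 Y184.997 F1124
G1 X84.044 Y87.136
G1 X47.671 Y87.136
G1 X47.671 Y184.997
M5
G0 X0.000 Y0.000

Since the viewBox matches the mm dimensions, user units are millimetres directly. The only transform is the Y-flip y_m = 229.582 − y_svg.

Shape 1 is a regular polygon drawn with `<polygon>`. Its stroke #000000 means cut at S716, F1124. After flipping Y the toolpath is (163.972,28.853) → (148.871,29.952) → (149.970,45.053) → (165.071,43.954) → (163.972,28.853), returning to the start.

Shape 2 is a open polyline drawn with `<polyline>`. Its stroke #000000 means cut at S716, F1124. After flipping Y the toolpath is (36.139,29.279) → (179.264,21.264) → (77.507,59.091) → (139.898,68.710).

Shape 3 is a cubic bezier drawn with `<path>`. Its stroke #000000 means cut at S716, F1124. After flipping Y the toolpath is (228.203,69.033) → (229.288,56.369) → (239.776,47.988) → (255.053,44.069) → (270.505,44.791) → (281.518,50.334).

Shape 4 is a regular polygon drawn with `<polygon>`. Its stroke #000000 means cut at S716, F1124. After flipping Y the toolpath is (245.802,64.864) → (230.535,17.100) → (196.803,54.203) → (245.802,64.864), returning to the start.

Shape 5 is a open polyline drawn with `<polyline>`. Its stroke #000000 means cut at S716, F1124. After flipping Y the toolpath is (199.932,14.539) → (283.571,117.690) → (260.053,66.988) → (290.912,153.761) → (18.568,69.738) → (138.314,105.454).

Shape 6 is a rectangle drawn with `<path>`. Its stroke #000000 means cut at S716, F1124. After flipping Y the toolpath is (47.671,184.997) → (84.044,184.997) → (84.044,87.136) → (47.671,87.136) → (47.671,184.997), returning to the start.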